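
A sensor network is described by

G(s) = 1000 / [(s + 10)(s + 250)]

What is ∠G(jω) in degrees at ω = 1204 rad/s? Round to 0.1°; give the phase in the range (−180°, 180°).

-167.8°

At s = jω = j1204:
pole (s+10): 10 + j1204 → |·| = √(10²+1204²) = √1449716 ≈ 1204, ∠ = arctan(1204/10) ≈ 89.52°
pole (s+250): 250 + j1204 → |·| = √(250²+1204²) = √1512116 ≈ 1229.7, ∠ = arctan(1204/250) ≈ 78.27°
∠G = 0.00° − 167.79° = -167.79°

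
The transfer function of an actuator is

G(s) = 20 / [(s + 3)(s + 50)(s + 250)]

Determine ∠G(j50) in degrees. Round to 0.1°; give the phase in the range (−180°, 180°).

-142.9°

At s = jω = j50:
pole (s+3): 3 + j50 → |·| = √(3²+50²) = √2509 ≈ 50.09, ∠ = arctan(50/3) ≈ 86.57°
pole (s+50): 50 + j50 → |·| = √(50²+50²) = √5000 ≈ 70.711, ∠ = arctan(50/50) ≈ 45.00°
pole (s+250): 250 + j50 → |·| = √(250²+50²) = √65000 ≈ 254.95, ∠ = arctan(50/250) ≈ 11.31°
∠G = 0.00° − 142.88° = -142.88°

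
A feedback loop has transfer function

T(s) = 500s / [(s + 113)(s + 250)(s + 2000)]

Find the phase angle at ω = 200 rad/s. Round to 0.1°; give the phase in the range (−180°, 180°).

-14.9°

At s = jω = j200:
zero at origin: s = j200 → |·| = 200, ∠ = 90.00°
pole (s+113): 113 + j200 → |·| = √(113²+200²) = √52769 ≈ 229.72, ∠ = arctan(200/113) ≈ 60.53°
pole (s+250): 250 + j200 → |·| = √(250²+200²) = √102500 ≈ 320.16, ∠ = arctan(200/250) ≈ 38.66°
pole (s+2000): 2000 + j200 → |·| = √(2000²+200²) = √4040000 ≈ 2010, ∠ = arctan(200/2000) ≈ 5.71°
∠T = 90.00° − 104.90° = -14.90°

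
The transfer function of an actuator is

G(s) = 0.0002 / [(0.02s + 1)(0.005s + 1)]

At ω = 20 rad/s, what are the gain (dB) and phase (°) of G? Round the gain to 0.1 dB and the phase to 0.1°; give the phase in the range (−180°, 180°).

At ω = 20 rad/s:
pole (1 + j20·0.02) = 1 + j0.4 → |·| ≈ 1.077, ∠ ≈ 21.80°
pole (1 + j20·0.005) = 1 + j0.1 → |·| ≈ 1.005, ∠ ≈ 5.71°
|G| = 0.0002 · 1 / (1.077 · 1.005) ≈ 0.00018478
Gain = 20 log₁₀(0.00018478) ≈ -74.67 dB
∠G = (0°) − (21.80° + 5.71°) = -27.51°

-74.7 dB, -27.5°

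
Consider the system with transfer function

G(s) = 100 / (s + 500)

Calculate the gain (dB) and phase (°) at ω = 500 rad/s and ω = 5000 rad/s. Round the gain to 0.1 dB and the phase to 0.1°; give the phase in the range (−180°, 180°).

ω = 500: -17.0 dB, -45.0°; ω = 5000: -34.0 dB, -84.3°

At s = jω = j500:
pole (s+500): 500 + j500 → |·| = √(500²+500²) = √500000 ≈ 707.11, ∠ = arctan(500/500) ≈ 45.00°
|G| = 100 / 707.11 ≈ 0.14142
Gain = 20 log₁₀(0.14142) ≈ -16.99 dB
∠G = 0.00° − 45.00° = -45.00°

At s = jω = j5000:
pole (s+500): 500 + j5000 → |·| = √(500²+5000²) = √25250000 ≈ 5024.9, ∠ = arctan(5000/500) ≈ 84.29°
|G| = 100 / 5024.9 ≈ 0.019901
Gain = 20 log₁₀(0.019901) ≈ -34.02 dB
∠G = 0.00° − 84.29° = -84.29°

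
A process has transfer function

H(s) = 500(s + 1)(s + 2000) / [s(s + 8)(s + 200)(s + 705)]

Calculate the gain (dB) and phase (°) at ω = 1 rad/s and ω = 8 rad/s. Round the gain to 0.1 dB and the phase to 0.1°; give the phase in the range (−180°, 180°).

At s = jω = j1:
zero (s+1): 1 + j1 → |·| = √(1²+1²) = √2 ≈ 1.4142, ∠ = arctan(1/1) ≈ 45.00°
zero (s+2000): 2000 + j1 → |·| = √(2000²+1²) = √4000001 ≈ 2000, ∠ = arctan(1/2000) ≈ 0.03°
pole (s+8): 8 + j1 → |·| = √(8²+1²) = √65 ≈ 8.0623, ∠ = arctan(1/8) ≈ 7.13°
pole (s+200): 200 + j1 → |·| = √(200²+1²) = √40001 ≈ 200, ∠ = arctan(1/200) ≈ 0.29°
pole (s+705): 705 + j1 → |·| = √(705²+1²) = √497026 ≈ 705, ∠ = arctan(1/705) ≈ 0.08°
pole at origin: |s| = 1, ∠ = 90.00° (in denominator)
|H| = 500 · 2828.4 / 1.1368e+06 ≈ 1.244
Gain = 20 log₁₀(1.244) ≈ 1.90 dB
∠H = 45.03° − 97.50° = -52.47°

At s = jω = j8:
zero (s+1): 1 + j8 → |·| = √(1²+8²) = √65 ≈ 8.0623, ∠ = arctan(8/1) ≈ 82.87°
zero (s+2000): 2000 + j8 → |·| = √(2000²+8²) = √4000064 ≈ 2000, ∠ = arctan(8/2000) ≈ 0.23°
pole (s+8): 8 + j8 → |·| = √(8²+8²) = √128 ≈ 11.314, ∠ = arctan(8/8) ≈ 45.00°
pole (s+200): 200 + j8 → |·| = √(200²+8²) = √40064 ≈ 200.16, ∠ = arctan(8/200) ≈ 2.29°
pole (s+705): 705 + j8 → |·| = √(705²+8²) = √497089 ≈ 705.05, ∠ = arctan(8/705) ≈ 0.65°
pole at origin: |s| = 8, ∠ = 90.00° (in denominator)
|H| = 500 · 16125 / 1.2773e+07 ≈ 0.63121
Gain = 20 log₁₀(0.63121) ≈ -4.00 dB
∠H = 83.10° − 137.94° = -54.84°

ω = 1: 1.9 dB, -52.5°; ω = 8: -4.0 dB, -54.8°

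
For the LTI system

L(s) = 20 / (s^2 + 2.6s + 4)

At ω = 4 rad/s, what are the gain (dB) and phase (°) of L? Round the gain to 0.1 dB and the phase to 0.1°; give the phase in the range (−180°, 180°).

2.0 dB, -139.1°

At s = jω = j4:
quadratic: (j4)² + 2.6·j4 + 4 = -12 + j10.4 → |·| ≈ 15.88, ∠ ≈ 139.09°
|L| = 20 / 15.88 ≈ 1.2594
Gain = 20 log₁₀(1.2594) ≈ 2.00 dB
∠L = 0.00° − 139.09° = -139.09°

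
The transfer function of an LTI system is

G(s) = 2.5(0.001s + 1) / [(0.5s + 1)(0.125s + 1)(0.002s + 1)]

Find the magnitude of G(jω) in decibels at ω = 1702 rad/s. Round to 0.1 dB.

At ω = 1702 rad/s:
zero (1 + j1702·0.001) = 1 + j1.702 → |·| ≈ 1.974, ∠ ≈ 59.56°
pole (1 + j1702·0.5) = 1 + j851 → |·| ≈ 851, ∠ ≈ 89.93°
pole (1 + j1702·0.125) = 1 + j212.75 → |·| ≈ 212.75, ∠ ≈ 89.73°
pole (1 + j1702·0.002) = 1 + j3.404 → |·| ≈ 3.5478, ∠ ≈ 73.63°
|G| = 2.5 · 1.974 / (851 · 212.75 · 3.5478) ≈ 7.683e-06
Gain = 20 log₁₀(7.683e-06) ≈ -102.29 dB

-102.3 dB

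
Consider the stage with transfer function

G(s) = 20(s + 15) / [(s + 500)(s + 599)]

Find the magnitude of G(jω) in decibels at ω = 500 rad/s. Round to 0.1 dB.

At s = jω = j500:
zero (s+15): 15 + j500 → |·| = √(15²+500²) = √250225 ≈ 500.22, ∠ = arctan(500/15) ≈ 88.28°
pole (s+500): 500 + j500 → |·| = √(500²+500²) = √500000 ≈ 707.11, ∠ = arctan(500/500) ≈ 45.00°
pole (s+599): 599 + j500 → |·| = √(599²+500²) = √608801 ≈ 780.26, ∠ = arctan(500/599) ≈ 39.85°
|G| = 20 · 500.22 / 5.5173e+05 ≈ 0.018133
Gain = 20 log₁₀(0.018133) ≈ -34.83 dB

-34.8 dB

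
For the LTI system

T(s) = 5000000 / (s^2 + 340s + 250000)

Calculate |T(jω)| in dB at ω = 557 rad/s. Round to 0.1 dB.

28.0 dB

At s = jω = j557:
quadratic: (j557)² + 340·j557 + 250000 = -60249 + j189380 → |·| ≈ 1.9873e+05, ∠ ≈ 107.65°
|T| = 5000000 / 1.9873e+05 ≈ 25.16
Gain = 20 log₁₀(25.16) ≈ 28.01 dB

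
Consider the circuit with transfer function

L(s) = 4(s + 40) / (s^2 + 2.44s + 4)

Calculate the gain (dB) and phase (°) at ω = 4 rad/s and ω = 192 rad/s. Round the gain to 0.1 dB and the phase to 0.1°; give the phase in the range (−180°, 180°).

At s = jω = j4:
zero (s+40): 40 + j4 → |·| = √(40²+4²) = √1616 ≈ 40.2, ∠ = arctan(4/40) ≈ 5.71°
quadratic: (j4)² + 2.44·j4 + 4 = -12 + j9.76 → |·| ≈ 15.468, ∠ ≈ 140.88°
|L| = 4 · 40.2 / 15.468 ≈ 10.396
Gain = 20 log₁₀(10.396) ≈ 20.34 dB
∠L = 5.71° − 140.88° = -135.17°

At s = jω = j192:
zero (s+40): 40 + j192 → |·| = √(40²+192²) = √38464 ≈ 196.12, ∠ = arctan(192/40) ≈ 78.23°
quadratic: (j192)² + 2.44·j192 + 4 = -36860 + j468.48 → |·| ≈ 36863, ∠ ≈ 179.27°
|L| = 4 · 196.12 / 36863 ≈ 0.021281
Gain = 20 log₁₀(0.021281) ≈ -33.44 dB
∠L = 78.23° − 179.27° = -101.04°

ω = 4: 20.3 dB, -135.2°; ω = 192: -33.4 dB, -101.0°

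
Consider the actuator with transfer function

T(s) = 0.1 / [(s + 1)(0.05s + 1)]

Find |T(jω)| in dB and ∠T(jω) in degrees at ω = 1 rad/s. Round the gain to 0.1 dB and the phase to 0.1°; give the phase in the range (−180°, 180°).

At ω = 1 rad/s:
pole (1 + j1·1) = 1 + j1 → |·| ≈ 1.4142, ∠ ≈ 45.00°
pole (1 + j1·0.05) = 1 + j0.05 → |·| ≈ 1.0012, ∠ ≈ 2.86°
|T| = 0.1 · 1 / (1.4142 · 1.0012) ≈ 0.070627
Gain = 20 log₁₀(0.070627) ≈ -23.02 dB
∠T = (0°) − (45.00° + 2.86°) = -47.86°

-23.0 dB, -47.9°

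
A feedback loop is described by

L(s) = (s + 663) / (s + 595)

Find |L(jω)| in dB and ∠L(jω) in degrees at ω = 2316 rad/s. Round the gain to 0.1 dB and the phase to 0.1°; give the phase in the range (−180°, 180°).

0.1 dB, -1.6°

At s = jω = j2316:
zero (s+663): 663 + j2316 → |·| = √(663²+2316²) = √5803425 ≈ 2409, ∠ = arctan(2316/663) ≈ 74.03°
pole (s+595): 595 + j2316 → |·| = √(595²+2316²) = √5717881 ≈ 2391.2, ∠ = arctan(2316/595) ≈ 75.59°
|L| = 1 · 2409 / 2391.2 ≈ 1.0074
Gain = 20 log₁₀(1.0074) ≈ 0.06 dB
∠L = 74.03° − 75.59° = -1.56°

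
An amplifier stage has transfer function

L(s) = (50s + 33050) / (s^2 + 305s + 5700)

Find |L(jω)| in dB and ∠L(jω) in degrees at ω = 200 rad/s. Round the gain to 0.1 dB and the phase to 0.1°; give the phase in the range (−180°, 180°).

Substitute s = j200:
Numerator: 50(j200) + 33050 = 33050 + j10000
Denominator: (j200)^2 + 305(j200) + 5700 = -34300 + j61000
|N| = √(33050² + 10000²) ≈ 34530, ∠N ≈ 16.83°
|D| = √(34300² + 61000²) ≈ 69982, ∠D ≈ 119.35°
|L| = 34530 / 69982 ≈ 0.49341
Gain = 20 log₁₀(0.49341) ≈ -6.14 dB
∠L = 16.83° − 119.35° = -102.52°

-6.1 dB, -102.5°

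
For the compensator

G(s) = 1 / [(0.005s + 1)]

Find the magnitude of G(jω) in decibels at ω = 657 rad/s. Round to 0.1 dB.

At ω = 657 rad/s:
pole (1 + j657·0.005) = 1 + j3.285 → |·| ≈ 3.4338, ∠ ≈ 73.07°
|G| = 1 · 1 / (3.4338) ≈ 0.29122
Gain = 20 log₁₀(0.29122) ≈ -10.72 dB

-10.7 dB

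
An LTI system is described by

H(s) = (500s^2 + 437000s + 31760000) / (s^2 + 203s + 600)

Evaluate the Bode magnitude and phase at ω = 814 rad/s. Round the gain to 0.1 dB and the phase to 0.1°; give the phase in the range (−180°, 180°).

Substitute s = j814:
Numerator: 500(j814)^2 + 437000(j814) + 31760000 = -299538000 + j355718000
Denominator: (j814)^2 + 203(j814) + 600 = -661996 + j165242
|N| = √(299538000² + 355718000²) ≈ 4.6504e+08, ∠N ≈ 130.10°
|D| = √(661996² + 165242²) ≈ 6.8231e+05, ∠D ≈ 165.98°
|H| = 4.6504e+08 / 6.8231e+05 ≈ 681.57
Gain = 20 log₁₀(681.57) ≈ 56.67 dB
∠H = 130.10° − 165.98° = -35.88°

56.7 dB, -35.9°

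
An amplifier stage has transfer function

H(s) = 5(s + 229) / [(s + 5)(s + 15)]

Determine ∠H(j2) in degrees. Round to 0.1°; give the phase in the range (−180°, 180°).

-28.9°

At s = jω = j2:
zero (s+229): 229 + j2 → |·| = √(229²+2²) = √52445 ≈ 229.01, ∠ = arctan(2/229) ≈ 0.50°
pole (s+5): 5 + j2 → |·| = √(5²+2²) = √29 ≈ 5.3852, ∠ = arctan(2/5) ≈ 21.80°
pole (s+15): 15 + j2 → |·| = √(15²+2²) = √229 ≈ 15.133, ∠ = arctan(2/15) ≈ 7.59°
∠H = 0.50° − 29.39° = -28.89°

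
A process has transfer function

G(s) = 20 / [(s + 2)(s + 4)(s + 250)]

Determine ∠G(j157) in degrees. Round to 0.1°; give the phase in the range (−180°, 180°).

At s = jω = j157:
pole (s+2): 2 + j157 → |·| = √(2²+157²) = √24653 ≈ 157.01, ∠ = arctan(157/2) ≈ 89.27°
pole (s+4): 4 + j157 → |·| = √(4²+157²) = √24665 ≈ 157.05, ∠ = arctan(157/4) ≈ 88.54°
pole (s+250): 250 + j157 → |·| = √(250²+157²) = √87149 ≈ 295.21, ∠ = arctan(157/250) ≈ 32.13°
∠G = 0.00° − 209.94° = -209.94° ≡ 150.06° (principal value)

150.1°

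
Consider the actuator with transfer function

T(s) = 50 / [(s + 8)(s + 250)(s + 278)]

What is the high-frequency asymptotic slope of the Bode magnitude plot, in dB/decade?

-60 dB/decade

Each pole contributes −20 dB/decade at high frequency; each zero contributes +20 dB/decade.
Net: 0 zero(s) − 3 pole(s) → -60 dB/decade.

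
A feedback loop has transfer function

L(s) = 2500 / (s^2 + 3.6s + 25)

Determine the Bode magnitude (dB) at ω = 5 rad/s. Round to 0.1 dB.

42.9 dB

At s = jω = j5:
quadratic: (j5)² + 3.6·j5 + 25 = 0 + j18 → |·| ≈ 18, ∠ ≈ 90.00°
|L| = 2500 / 18 ≈ 138.89
Gain = 20 log₁₀(138.89) ≈ 42.85 dB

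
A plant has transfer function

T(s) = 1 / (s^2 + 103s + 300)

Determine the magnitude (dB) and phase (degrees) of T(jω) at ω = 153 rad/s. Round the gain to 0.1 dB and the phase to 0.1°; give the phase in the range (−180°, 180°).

-88.9 dB, -145.7°

Substitute s = j153:
Numerator: 1 = 1 + j0
Denominator: (j153)^2 + 103(j153) + 300 = -23109 + j15759
|N| = √(1² + 0²) ≈ 1, ∠N ≈ 0.00°
|D| = √(23109² + 15759²) ≈ 27971, ∠D ≈ 145.71°
|T| = 1 / 27971 ≈ 3.5751e-05
Gain = 20 log₁₀(3.5751e-05) ≈ -88.93 dB
∠T = 0.00° − 145.71° = -145.71°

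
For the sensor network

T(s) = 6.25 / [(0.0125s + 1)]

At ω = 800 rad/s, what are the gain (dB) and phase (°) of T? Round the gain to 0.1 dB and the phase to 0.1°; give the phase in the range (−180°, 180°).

-4.1 dB, -84.3°

At ω = 800 rad/s:
pole (1 + j800·0.0125) = 1 + j10 → |·| ≈ 10.05, ∠ ≈ 84.29°
|T| = 6.25 · 1 / (10.05) ≈ 0.62189
Gain = 20 log₁₀(0.62189) ≈ -4.13 dB
∠T = (0°) − (84.29°) = -84.29°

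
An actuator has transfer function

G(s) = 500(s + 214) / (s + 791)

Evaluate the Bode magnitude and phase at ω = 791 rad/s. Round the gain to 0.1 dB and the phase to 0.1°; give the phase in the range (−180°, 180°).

51.3 dB, 29.9°

At s = jω = j791:
zero (s+214): 214 + j791 → |·| = √(214²+791²) = √671477 ≈ 819.44, ∠ = arctan(791/214) ≈ 74.86°
pole (s+791): 791 + j791 → |·| = √(791²+791²) = √1251362 ≈ 1118.6, ∠ = arctan(791/791) ≈ 45.00°
|G| = 500 · 819.44 / 1118.6 ≈ 366.28
Gain = 20 log₁₀(366.28) ≈ 51.28 dB
∠G = 74.86° − 45.00° = 29.86°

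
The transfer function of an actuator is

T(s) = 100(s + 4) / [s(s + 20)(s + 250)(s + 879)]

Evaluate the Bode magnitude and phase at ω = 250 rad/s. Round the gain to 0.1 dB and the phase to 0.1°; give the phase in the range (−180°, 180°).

-118.2 dB, -147.2°

At s = jω = j250:
zero (s+4): 4 + j250 → |·| = √(4²+250²) = √62516 ≈ 250.03, ∠ = arctan(250/4) ≈ 89.08°
pole (s+20): 20 + j250 → |·| = √(20²+250²) = √62900 ≈ 250.8, ∠ = arctan(250/20) ≈ 85.43°
pole (s+250): 250 + j250 → |·| = √(250²+250²) = √125000 ≈ 353.55, ∠ = arctan(250/250) ≈ 45.00°
pole (s+879): 879 + j250 → |·| = √(879²+250²) = √835141 ≈ 913.86, ∠ = arctan(250/879) ≈ 15.88°
pole at origin: |s| = 250, ∠ = 90.00° (in denominator)
|T| = 100 · 250.03 / 2.0258e+10 ≈ 1.2342e-06
Gain = 20 log₁₀(1.2342e-06) ≈ -118.17 dB
∠T = 89.08° − 236.31° = -147.23°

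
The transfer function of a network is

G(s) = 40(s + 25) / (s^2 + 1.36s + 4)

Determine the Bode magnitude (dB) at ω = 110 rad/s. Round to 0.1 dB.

At s = jω = j110:
zero (s+25): 25 + j110 → |·| = √(25²+110²) = √12725 ≈ 112.81, ∠ = arctan(110/25) ≈ 77.20°
quadratic: (j110)² + 1.36·j110 + 4 = -12096 + j149.6 → |·| ≈ 12097, ∠ ≈ 179.29°
|G| = 40 · 112.81 / 12097 ≈ 0.37302
Gain = 20 log₁₀(0.37302) ≈ -8.57 dB

-8.6 dB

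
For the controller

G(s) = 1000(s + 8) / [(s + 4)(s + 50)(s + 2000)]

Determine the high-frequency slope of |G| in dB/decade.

-40 dB/decade

Each pole contributes −20 dB/decade at high frequency; each zero contributes +20 dB/decade.
Net: 1 zero(s) − 3 pole(s) → -40 dB/decade.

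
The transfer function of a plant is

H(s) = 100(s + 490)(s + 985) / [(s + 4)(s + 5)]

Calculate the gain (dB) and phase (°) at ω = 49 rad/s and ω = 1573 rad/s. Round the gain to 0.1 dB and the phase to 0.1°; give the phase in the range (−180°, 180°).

At s = jω = j49:
zero (s+490): 490 + j49 → |·| = √(490²+49²) = √242501 ≈ 492.44, ∠ = arctan(49/490) ≈ 5.71°
zero (s+985): 985 + j49 → |·| = √(985²+49²) = √972626 ≈ 986.22, ∠ = arctan(49/985) ≈ 2.85°
pole (s+4): 4 + j49 → |·| = √(4²+49²) = √2417 ≈ 49.163, ∠ = arctan(49/4) ≈ 85.33°
pole (s+5): 5 + j49 → |·| = √(5²+49²) = √2426 ≈ 49.254, ∠ = arctan(49/5) ≈ 84.17°
|H| = 100 · 4.8565e+05 / 2421.5 ≈ 20056
Gain = 20 log₁₀(20056) ≈ 86.04 dB
∠H = 8.56° − 169.50° = -160.94°

At s = jω = j1573:
zero (s+490): 490 + j1573 → |·| = √(490²+1573²) = √2714429 ≈ 1647.6, ∠ = arctan(1573/490) ≈ 72.70°
zero (s+985): 985 + j1573 → |·| = √(985²+1573²) = √3444554 ≈ 1856, ∠ = arctan(1573/985) ≈ 57.95°
pole (s+4): 4 + j1573 → |·| = √(4²+1573²) = √2474345 ≈ 1573, ∠ = arctan(1573/4) ≈ 89.85°
pole (s+5): 5 + j1573 → |·| = √(5²+1573²) = √2474354 ≈ 1573, ∠ = arctan(1573/5) ≈ 89.82°
|H| = 100 · 3.0579e+06 / 2.4743e+06 ≈ 123.59
Gain = 20 log₁₀(123.59) ≈ 41.84 dB
∠H = 130.65° − 179.67° = -49.02°

ω = 49: 86.0 dB, -160.9°; ω = 1573: 41.8 dB, -49.0°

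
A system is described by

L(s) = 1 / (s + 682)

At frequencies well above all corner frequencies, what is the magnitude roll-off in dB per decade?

-20 dB/decade

Each pole contributes −20 dB/decade at high frequency; each zero contributes +20 dB/decade.
Net: 0 zero(s) − 1 pole(s) → -20 dB/decade.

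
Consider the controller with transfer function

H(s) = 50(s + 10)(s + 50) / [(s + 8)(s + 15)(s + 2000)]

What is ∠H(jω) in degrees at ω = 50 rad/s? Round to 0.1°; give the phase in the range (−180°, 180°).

-32.0°

At s = jω = j50:
zero (s+10): 10 + j50 → |·| = √(10²+50²) = √2600 ≈ 50.99, ∠ = arctan(50/10) ≈ 78.69°
zero (s+50): 50 + j50 → |·| = √(50²+50²) = √5000 ≈ 70.711, ∠ = arctan(50/50) ≈ 45.00°
pole (s+8): 8 + j50 → |·| = √(8²+50²) = √2564 ≈ 50.636, ∠ = arctan(50/8) ≈ 80.91°
pole (s+15): 15 + j50 → |·| = √(15²+50²) = √2725 ≈ 52.202, ∠ = arctan(50/15) ≈ 73.30°
pole (s+2000): 2000 + j50 → |·| = √(2000²+50²) = √4002500 ≈ 2000.6, ∠ = arctan(50/2000) ≈ 1.43°
∠H = 123.69° − 155.64° = -31.95°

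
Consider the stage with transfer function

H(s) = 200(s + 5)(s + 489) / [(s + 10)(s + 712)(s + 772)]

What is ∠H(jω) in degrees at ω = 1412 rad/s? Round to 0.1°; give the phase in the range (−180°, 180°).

At s = jω = j1412:
zero (s+5): 5 + j1412 → |·| = √(5²+1412²) = √1993769 ≈ 1412, ∠ = arctan(1412/5) ≈ 89.80°
zero (s+489): 489 + j1412 → |·| = √(489²+1412²) = √2232865 ≈ 1494.3, ∠ = arctan(1412/489) ≈ 70.90°
pole (s+10): 10 + j1412 → |·| = √(10²+1412²) = √1993844 ≈ 1412, ∠ = arctan(1412/10) ≈ 89.59°
pole (s+712): 712 + j1412 → |·| = √(712²+1412²) = √2500688 ≈ 1581.4, ∠ = arctan(1412/712) ≈ 63.24°
pole (s+772): 772 + j1412 → |·| = √(772²+1412²) = √2589728 ≈ 1609.3, ∠ = arctan(1412/772) ≈ 61.33°
∠H = 160.70° − 214.16° = -53.46°

-53.5°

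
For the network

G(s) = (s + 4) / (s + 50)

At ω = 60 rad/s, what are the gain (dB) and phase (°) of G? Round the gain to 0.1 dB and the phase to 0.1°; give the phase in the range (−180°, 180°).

Substitute s = j60:
Numerator: (j60) + 4 = 4 + j60
Denominator: (j60) + 50 = 50 + j60
|N| = √(4² + 60²) ≈ 60.133, ∠N ≈ 86.19°
|D| = √(50² + 60²) ≈ 78.102, ∠D ≈ 50.19°
|G| = 60.133 / 78.102 ≈ 0.76993
Gain = 20 log₁₀(0.76993) ≈ -2.27 dB
∠G = 86.19° − 50.19° = 36.00°

-2.3 dB, 36.0°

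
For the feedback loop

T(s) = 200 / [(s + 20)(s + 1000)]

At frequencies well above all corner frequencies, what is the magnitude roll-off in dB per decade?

-40 dB/decade

Each pole contributes −20 dB/decade at high frequency; each zero contributes +20 dB/decade.
Net: 0 zero(s) − 2 pole(s) → -40 dB/decade.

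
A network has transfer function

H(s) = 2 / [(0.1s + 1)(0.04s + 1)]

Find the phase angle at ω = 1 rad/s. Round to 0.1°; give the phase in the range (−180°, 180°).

-8.0°

At ω = 1 rad/s:
pole (1 + j1·0.1) = 1 + j0.1 → |·| ≈ 1.005, ∠ ≈ 5.71°
pole (1 + j1·0.04) = 1 + j0.04 → |·| ≈ 1.0008, ∠ ≈ 2.29°
∠H = (0°) − (5.71° + 2.29°) = -8.00°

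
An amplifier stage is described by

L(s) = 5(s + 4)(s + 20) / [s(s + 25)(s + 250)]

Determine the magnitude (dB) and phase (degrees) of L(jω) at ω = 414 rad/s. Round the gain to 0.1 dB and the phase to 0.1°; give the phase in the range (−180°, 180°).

-39.7 dB, -58.7°

At s = jω = j414:
zero (s+4): 4 + j414 → |·| = √(4²+414²) = √171412 ≈ 414.02, ∠ = arctan(414/4) ≈ 89.45°
zero (s+20): 20 + j414 → |·| = √(20²+414²) = √171796 ≈ 414.48, ∠ = arctan(414/20) ≈ 87.23°
pole (s+25): 25 + j414 → |·| = √(25²+414²) = √172021 ≈ 414.75, ∠ = arctan(414/25) ≈ 86.54°
pole (s+250): 250 + j414 → |·| = √(250²+414²) = √233896 ≈ 483.63, ∠ = arctan(414/250) ≈ 58.87°
pole at origin: |s| = 414, ∠ = 90.00° (in denominator)
|L| = 5 · 1.716e+05 / 8.3042e+07 ≈ 0.010332
Gain = 20 log₁₀(0.010332) ≈ -39.72 dB
∠L = 176.68° − 235.41° = -58.73°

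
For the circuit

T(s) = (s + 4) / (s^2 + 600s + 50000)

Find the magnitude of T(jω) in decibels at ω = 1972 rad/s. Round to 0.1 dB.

Substitute s = j1972:
Numerator: (j1972) + 4 = 4 + j1972
Denominator: (j1972)^2 + 600(j1972) + 50000 = -3838784 + j1183200
|N| = √(4² + 1972²) ≈ 1972, ∠N ≈ 89.88°
|D| = √(3838784² + 1183200²) ≈ 4.017e+06, ∠D ≈ 162.87°
|T| = 1972 / 4.017e+06 ≈ 0.00049091
Gain = 20 log₁₀(0.00049091) ≈ -66.18 dB

-66.2 dB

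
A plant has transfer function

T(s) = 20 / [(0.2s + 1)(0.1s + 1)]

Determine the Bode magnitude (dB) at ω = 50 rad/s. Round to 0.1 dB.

At ω = 50 rad/s:
pole (1 + j50·0.2) = 1 + j10 → |·| ≈ 10.05, ∠ ≈ 84.29°
pole (1 + j50·0.1) = 1 + j5 → |·| ≈ 5.099, ∠ ≈ 78.69°
|T| = 20 · 1 / (10.05 · 5.099) ≈ 0.39028
Gain = 20 log₁₀(0.39028) ≈ -8.17 dB

-8.2 dB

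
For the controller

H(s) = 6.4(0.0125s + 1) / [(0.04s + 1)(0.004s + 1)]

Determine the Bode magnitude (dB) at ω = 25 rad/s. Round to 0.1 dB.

At ω = 25 rad/s:
zero (1 + j25·0.0125) = 1 + j0.3125 → |·| ≈ 1.0477, ∠ ≈ 17.35°
pole (1 + j25·0.04) = 1 + j1 → |·| ≈ 1.4142, ∠ ≈ 45.00°
pole (1 + j25·0.004) = 1 + j0.1 → |·| ≈ 1.005, ∠ ≈ 5.71°
|H| = 6.4 · 1.0477 / (1.4142 · 1.005) ≈ 4.7178
Gain = 20 log₁₀(4.7178) ≈ 13.47 dB

13.5 dB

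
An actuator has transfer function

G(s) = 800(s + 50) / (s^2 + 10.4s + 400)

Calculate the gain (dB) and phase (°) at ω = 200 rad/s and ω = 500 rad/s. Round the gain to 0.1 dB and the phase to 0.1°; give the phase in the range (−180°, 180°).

At s = jω = j200:
zero (s+50): 50 + j200 → |·| = √(50²+200²) = √42500 ≈ 206.16, ∠ = arctan(200/50) ≈ 75.96°
quadratic: (j200)² + 10.4·j200 + 400 = -39600 + j2080 → |·| ≈ 39655, ∠ ≈ 176.99°
|G| = 800 · 206.16 / 39655 ≈ 4.1591
Gain = 20 log₁₀(4.1591) ≈ 12.38 dB
∠G = 75.96° − 176.99° = -101.03°

At s = jω = j500:
zero (s+50): 50 + j500 → |·| = √(50²+500²) = √252500 ≈ 502.49, ∠ = arctan(500/50) ≈ 84.29°
quadratic: (j500)² + 10.4·j500 + 400 = -249600 + j5200 → |·| ≈ 2.4965e+05, ∠ ≈ 178.81°
|G| = 800 · 502.49 / 2.4965e+05 ≈ 1.6102
Gain = 20 log₁₀(1.6102) ≈ 4.14 dB
∠G = 84.29° − 178.81° = -94.52°

ω = 200: 12.4 dB, -101.0°; ω = 500: 4.1 dB, -94.5°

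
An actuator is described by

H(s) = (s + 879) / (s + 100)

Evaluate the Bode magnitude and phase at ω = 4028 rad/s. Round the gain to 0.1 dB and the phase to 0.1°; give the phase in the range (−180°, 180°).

0.2 dB, -10.9°

Substitute s = j4028:
Numerator: (j4028) + 879 = 879 + j4028
Denominator: (j4028) + 100 = 100 + j4028
|N| = √(879² + 4028²) ≈ 4122.8, ∠N ≈ 77.69°
|D| = √(100² + 4028²) ≈ 4029.2, ∠D ≈ 88.58°
|H| = 4122.8 / 4029.2 ≈ 1.0232
Gain = 20 log₁₀(1.0232) ≈ 0.20 dB
∠H = 77.69° − 88.58° = -10.89°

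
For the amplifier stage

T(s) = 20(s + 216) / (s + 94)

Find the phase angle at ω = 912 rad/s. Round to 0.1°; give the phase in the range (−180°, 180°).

-7.4°

At s = jω = j912:
zero (s+216): 216 + j912 → |·| = √(216²+912²) = √878400 ≈ 937.23, ∠ = arctan(912/216) ≈ 76.68°
pole (s+94): 94 + j912 → |·| = √(94²+912²) = √840580 ≈ 916.83, ∠ = arctan(912/94) ≈ 84.12°
∠T = 76.68° − 84.12° = -7.44°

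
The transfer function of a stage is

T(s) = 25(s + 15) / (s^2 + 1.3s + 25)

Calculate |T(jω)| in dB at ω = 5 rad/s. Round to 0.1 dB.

At s = jω = j5:
zero (s+15): 15 + j5 → |·| = √(15²+5²) = √250 ≈ 15.811, ∠ = arctan(5/15) ≈ 18.43°
quadratic: (j5)² + 1.3·j5 + 25 = 0 + j6.5 → |·| ≈ 6.5, ∠ ≈ 90.00°
|T| = 25 · 15.811 / 6.5 ≈ 60.812
Gain = 20 log₁₀(60.812) ≈ 35.68 dB

35.7 dB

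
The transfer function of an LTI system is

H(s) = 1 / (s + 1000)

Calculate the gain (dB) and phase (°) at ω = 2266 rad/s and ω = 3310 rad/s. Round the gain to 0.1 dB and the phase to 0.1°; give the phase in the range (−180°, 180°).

Substitute s = j2266:
Numerator: 1 = 1 + j0
Denominator: (j2266) + 1000 = 1000 + j2266
|N| = √(1² + 0²) ≈ 1, ∠N ≈ 0.00°
|D| = √(1000² + 2266²) ≈ 2476.8, ∠D ≈ 66.19°
|H| = 1 / 2476.8 ≈ 0.00040375
Gain = 20 log₁₀(0.00040375) ≈ -67.88 dB
∠H = 0.00° − 66.19° = -66.19°

Substitute s = j3310:
Numerator: 1 = 1 + j0
Denominator: (j3310) + 1000 = 1000 + j3310
|N| = √(1² + 0²) ≈ 1, ∠N ≈ 0.00°
|D| = √(1000² + 3310²) ≈ 3457.8, ∠D ≈ 73.19°
|H| = 1 / 3457.8 ≈ 0.0002892
Gain = 20 log₁₀(0.0002892) ≈ -70.78 dB
∠H = 0.00° − 73.19° = -73.19°

ω = 2266: -67.9 dB, -66.2°; ω = 3310: -70.8 dB, -73.2°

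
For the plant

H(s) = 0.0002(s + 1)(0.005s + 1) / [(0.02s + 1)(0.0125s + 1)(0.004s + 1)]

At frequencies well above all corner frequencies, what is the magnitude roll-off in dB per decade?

-20 dB/decade

Each pole contributes −20 dB/decade at high frequency; each zero contributes +20 dB/decade.
Net: 2 zero(s) − 3 pole(s) → -20 dB/decade.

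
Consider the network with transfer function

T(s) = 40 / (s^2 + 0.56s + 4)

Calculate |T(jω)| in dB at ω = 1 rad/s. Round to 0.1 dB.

22.4 dB

At s = jω = j1:
quadratic: (j1)² + 0.56·j1 + 4 = 3 + j0.56 → |·| ≈ 3.0518, ∠ ≈ 10.57°
|T| = 40 / 3.0518 ≈ 13.107
Gain = 20 log₁₀(13.107) ≈ 22.35 dB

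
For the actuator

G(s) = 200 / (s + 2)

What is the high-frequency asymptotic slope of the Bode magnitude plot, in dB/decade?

Each pole contributes −20 dB/decade at high frequency; each zero contributes +20 dB/decade.
Net: 0 zero(s) − 1 pole(s) → -20 dB/decade.

-20 dB/decade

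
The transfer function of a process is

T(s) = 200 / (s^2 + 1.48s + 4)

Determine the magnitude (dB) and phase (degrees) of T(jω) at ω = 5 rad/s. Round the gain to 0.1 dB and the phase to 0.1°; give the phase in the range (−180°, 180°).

At s = jω = j5:
quadratic: (j5)² + 1.48·j5 + 4 = -21 + j7.4 → |·| ≈ 22.266, ∠ ≈ 160.59°
|T| = 200 / 22.266 ≈ 8.9823
Gain = 20 log₁₀(8.9823) ≈ 19.07 dB
∠T = 0.00° − 160.59° = -160.59°

19.1 dB, -160.6°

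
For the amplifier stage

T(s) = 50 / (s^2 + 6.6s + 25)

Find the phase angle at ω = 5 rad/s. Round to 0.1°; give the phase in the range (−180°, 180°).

-90.0°

At s = jω = j5:
quadratic: (j5)² + 6.6·j5 + 25 = 0 + j33 → |·| ≈ 33, ∠ ≈ 90.00°
∠T = 0.00° − 90.00° = -90.00°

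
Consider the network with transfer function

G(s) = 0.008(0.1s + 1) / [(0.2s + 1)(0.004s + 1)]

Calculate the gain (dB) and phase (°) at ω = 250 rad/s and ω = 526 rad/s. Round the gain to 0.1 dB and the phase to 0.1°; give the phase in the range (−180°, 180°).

ω = 250: -51.0 dB, -46.1°; ω = 526: -55.3 dB, -65.1°

At ω = 250 rad/s:
zero (1 + j250·0.1) = 1 + j25 → |·| ≈ 25.02, ∠ ≈ 87.71°
pole (1 + j250·0.2) = 1 + j50 → |·| ≈ 50.01, ∠ ≈ 88.85°
pole (1 + j250·0.004) = 1 + j1 → |·| ≈ 1.4142, ∠ ≈ 45.00°
|G| = 0.008 · 25.02 / (50.01 · 1.4142) ≈ 0.0028302
Gain = 20 log₁₀(0.0028302) ≈ -50.96 dB
∠G = (87.71°) − (88.85° + 45.00°) = -46.14°

At ω = 526 rad/s:
zero (1 + j526·0.1) = 1 + j52.6 → |·| ≈ 52.61, ∠ ≈ 88.91°
pole (1 + j526·0.2) = 1 + j105.2 → |·| ≈ 105.2, ∠ ≈ 89.46°
pole (1 + j526·0.004) = 1 + j2.104 → |·| ≈ 2.3296, ∠ ≈ 64.58°
|G| = 0.008 · 52.61 / (105.2 · 2.3296) ≈ 0.0017174
Gain = 20 log₁₀(0.0017174) ≈ -55.30 dB
∠G = (88.91°) − (89.46° + 64.58°) = -65.13°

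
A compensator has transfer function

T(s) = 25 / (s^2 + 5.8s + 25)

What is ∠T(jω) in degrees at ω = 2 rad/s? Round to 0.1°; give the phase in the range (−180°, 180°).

-28.9°

At s = jω = j2:
quadratic: (j2)² + 5.8·j2 + 25 = 21 + j11.6 → |·| ≈ 23.991, ∠ ≈ 28.92°
∠T = 0.00° − 28.92° = -28.92°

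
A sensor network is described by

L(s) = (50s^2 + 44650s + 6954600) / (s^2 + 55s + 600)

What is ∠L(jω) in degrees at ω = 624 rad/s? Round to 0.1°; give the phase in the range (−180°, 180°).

Substitute s = j624:
Numerator: 50(j624)^2 + 44650(j624) + 6954600 = -12514200 + j27861600
Denominator: (j624)^2 + 55(j624) + 600 = -388776 + j34320
|N| = √(12514200² + 27861600²) ≈ 3.0543e+07, ∠N ≈ 114.19°
|D| = √(388776² + 34320²) ≈ 3.9029e+05, ∠D ≈ 174.96°
∠L = 114.19° − 174.96° = -60.77°

-60.8°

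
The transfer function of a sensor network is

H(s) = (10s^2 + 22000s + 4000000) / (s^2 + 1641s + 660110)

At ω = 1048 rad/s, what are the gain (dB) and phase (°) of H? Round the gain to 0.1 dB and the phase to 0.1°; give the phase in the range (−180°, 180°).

Substitute s = j1048:
Numerator: 10(j1048)^2 + 22000(j1048) + 4000000 = -6983040 + j23056000
Denominator: (j1048)^2 + 1641(j1048) + 660110 = -438194 + j1719768
|N| = √(6983040² + 23056000²) ≈ 2.409e+07, ∠N ≈ 106.85°
|D| = √(438194² + 1719768²) ≈ 1.7747e+06, ∠D ≈ 104.29°
|H| = 2.409e+07 / 1.7747e+06 ≈ 13.574
Gain = 20 log₁₀(13.574) ≈ 22.65 dB
∠H = 106.85° − 104.29° = 2.56°

22.7 dB, 2.6°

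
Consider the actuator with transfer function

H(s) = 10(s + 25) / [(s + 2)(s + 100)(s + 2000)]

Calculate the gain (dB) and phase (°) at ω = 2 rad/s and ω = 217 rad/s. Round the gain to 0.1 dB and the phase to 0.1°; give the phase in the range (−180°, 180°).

ω = 2: -67.1 dB, -41.6°; ω = 217: -93.6 dB, -77.5°

At s = jω = j2:
zero (s+25): 25 + j2 → |·| = √(25²+2²) = √629 ≈ 25.08, ∠ = arctan(2/25) ≈ 4.57°
pole (s+2): 2 + j2 → |·| = √(2²+2²) = √8 ≈ 2.8284, ∠ = arctan(2/2) ≈ 45.00°
pole (s+100): 100 + j2 → |·| = √(100²+2²) = √10004 ≈ 100.02, ∠ = arctan(2/100) ≈ 1.15°
pole (s+2000): 2000 + j2 → |·| = √(2000²+2²) = √4000004 ≈ 2000, ∠ = arctan(2/2000) ≈ 0.06°
|H| = 10 · 25.08 / 5.6579e+05 ≈ 0.00044327
Gain = 20 log₁₀(0.00044327) ≈ -67.07 dB
∠H = 4.57° − 46.21° = -41.64°

At s = jω = j217:
zero (s+25): 25 + j217 → |·| = √(25²+217²) = √47714 ≈ 218.44, ∠ = arctan(217/25) ≈ 83.43°
pole (s+2): 2 + j217 → |·| = √(2²+217²) = √47093 ≈ 217.01, ∠ = arctan(217/2) ≈ 89.47°
pole (s+100): 100 + j217 → |·| = √(100²+217²) = √57089 ≈ 238.93, ∠ = arctan(217/100) ≈ 65.26°
pole (s+2000): 2000 + j217 → |·| = √(2000²+217²) = √4047089 ≈ 2011.7, ∠ = arctan(217/2000) ≈ 6.19°
|H| = 10 · 218.44 / 1.0431e+08 ≈ 2.0941e-05
Gain = 20 log₁₀(2.0941e-05) ≈ -93.58 dB
∠H = 83.43° − 160.92° = -77.49°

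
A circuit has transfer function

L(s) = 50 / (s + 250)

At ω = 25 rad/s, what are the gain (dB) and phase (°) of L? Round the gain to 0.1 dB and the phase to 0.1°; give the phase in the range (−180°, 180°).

Substitute s = j25:
Numerator: 50 = 50 + j0
Denominator: (j25) + 250 = 250 + j25
|N| = √(50² + 0²) ≈ 50, ∠N ≈ 0.00°
|D| = √(250² + 25²) ≈ 251.25, ∠D ≈ 5.71°
|L| = 50 / 251.25 ≈ 0.199
Gain = 20 log₁₀(0.199) ≈ -14.02 dB
∠L = 0.00° − 5.71° = -5.71°

-14.0 dB, -5.7°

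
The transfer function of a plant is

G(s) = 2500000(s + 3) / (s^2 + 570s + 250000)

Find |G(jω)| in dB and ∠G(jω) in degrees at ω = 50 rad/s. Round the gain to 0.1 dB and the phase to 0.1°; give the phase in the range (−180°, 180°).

54.0 dB, 80.0°

At s = jω = j50:
zero (s+3): 3 + j50 → |·| = √(3²+50²) = √2509 ≈ 50.09, ∠ = arctan(50/3) ≈ 86.57°
quadratic: (j50)² + 570·j50 + 250000 = 247500 + j28500 → |·| ≈ 2.4914e+05, ∠ ≈ 6.57°
|G| = 2500000 · 50.09 / 2.4914e+05 ≈ 502.63
Gain = 20 log₁₀(502.63) ≈ 54.02 dB
∠G = 86.57° − 6.57° = 80.00°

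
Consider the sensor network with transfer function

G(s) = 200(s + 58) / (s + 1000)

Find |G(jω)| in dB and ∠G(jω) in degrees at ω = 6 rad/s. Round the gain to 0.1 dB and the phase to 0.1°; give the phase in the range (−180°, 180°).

21.3 dB, 5.6°

At s = jω = j6:
zero (s+58): 58 + j6 → |·| = √(58²+6²) = √3400 ≈ 58.31, ∠ = arctan(6/58) ≈ 5.91°
pole (s+1000): 1000 + j6 → |·| = √(1000²+6²) = √1000036 ≈ 1000, ∠ = arctan(6/1000) ≈ 0.34°
|G| = 200 · 58.31 / 1000 ≈ 11.662
Gain = 20 log₁₀(11.662) ≈ 21.34 dB
∠G = 5.91° − 0.34° = 5.57°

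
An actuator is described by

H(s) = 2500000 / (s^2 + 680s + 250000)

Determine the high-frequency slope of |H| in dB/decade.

-40 dB/decade

Each pole contributes −20 dB/decade at high frequency; each zero contributes +20 dB/decade.
Net: 0 zero(s) − 2 pole(s) → -40 dB/decade.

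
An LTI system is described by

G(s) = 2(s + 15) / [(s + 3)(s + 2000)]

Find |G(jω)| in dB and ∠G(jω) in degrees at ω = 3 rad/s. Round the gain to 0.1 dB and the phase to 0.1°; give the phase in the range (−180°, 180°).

At s = jω = j3:
zero (s+15): 15 + j3 → |·| = √(15²+3²) = √234 ≈ 15.297, ∠ = arctan(3/15) ≈ 11.31°
pole (s+3): 3 + j3 → |·| = √(3²+3²) = √18 ≈ 4.2426, ∠ = arctan(3/3) ≈ 45.00°
pole (s+2000): 2000 + j3 → |·| = √(2000²+3²) = √4000009 ≈ 2000, ∠ = arctan(3/2000) ≈ 0.09°
|G| = 2 · 15.297 / 8485.2 ≈ 0.0036056
Gain = 20 log₁₀(0.0036056) ≈ -48.86 dB
∠G = 11.31° − 45.09° = -33.78°

-48.9 dB, -33.8°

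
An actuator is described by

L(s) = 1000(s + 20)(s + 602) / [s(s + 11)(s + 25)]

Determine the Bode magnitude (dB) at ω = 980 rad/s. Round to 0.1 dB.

1.6 dB

At s = jω = j980:
zero (s+20): 20 + j980 → |·| = √(20²+980²) = √960800 ≈ 980.2, ∠ = arctan(980/20) ≈ 88.83°
zero (s+602): 602 + j980 → |·| = √(602²+980²) = √1322804 ≈ 1150.1, ∠ = arctan(980/602) ≈ 58.44°
pole (s+11): 11 + j980 → |·| = √(11²+980²) = √960521 ≈ 980.06, ∠ = arctan(980/11) ≈ 89.36°
pole (s+25): 25 + j980 → |·| = √(25²+980²) = √961025 ≈ 980.32, ∠ = arctan(980/25) ≈ 88.54°
pole at origin: |s| = 980, ∠ = 90.00° (in denominator)
|L| = 1000 · 1.1273e+06 / 9.4156e+08 ≈ 1.1973
Gain = 20 log₁₀(1.1973) ≈ 1.56 dB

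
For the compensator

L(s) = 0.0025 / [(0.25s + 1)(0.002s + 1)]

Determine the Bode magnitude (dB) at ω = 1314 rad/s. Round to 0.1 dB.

-111.4 dB

At ω = 1314 rad/s:
pole (1 + j1314·0.25) = 1 + j328.5 → |·| ≈ 328.5, ∠ ≈ 89.83°
pole (1 + j1314·0.002) = 1 + j2.628 → |·| ≈ 2.8118, ∠ ≈ 69.17°
|L| = 0.0025 · 1 / (328.5 · 2.8118) ≈ 2.7066e-06
Gain = 20 log₁₀(2.7066e-06) ≈ -111.35 dB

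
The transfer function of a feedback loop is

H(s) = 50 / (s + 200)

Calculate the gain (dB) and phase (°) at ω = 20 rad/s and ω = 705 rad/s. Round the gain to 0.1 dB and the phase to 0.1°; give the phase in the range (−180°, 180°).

ω = 20: -12.1 dB, -5.7°; ω = 705: -23.3 dB, -74.2°

At s = jω = j20:
pole (s+200): 200 + j20 → |·| = √(200²+20²) = √40400 ≈ 201, ∠ = arctan(20/200) ≈ 5.71°
|H| = 50 / 201 ≈ 0.24876
Gain = 20 log₁₀(0.24876) ≈ -12.08 dB
∠H = 0.00° − 5.71° = -5.71°

At s = jω = j705:
pole (s+200): 200 + j705 → |·| = √(200²+705²) = √537025 ≈ 732.82, ∠ = arctan(705/200) ≈ 74.16°
|H| = 50 / 732.82 ≈ 0.06823
Gain = 20 log₁₀(0.06823) ≈ -23.32 dB
∠H = 0.00° − 74.16° = -74.16°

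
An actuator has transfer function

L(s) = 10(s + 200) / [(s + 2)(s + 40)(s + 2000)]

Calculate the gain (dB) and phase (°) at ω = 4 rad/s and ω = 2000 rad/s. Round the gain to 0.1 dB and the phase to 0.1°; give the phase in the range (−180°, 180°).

At s = jω = j4:
zero (s+200): 200 + j4 → |·| = √(200²+4²) = √40016 ≈ 200.04, ∠ = arctan(4/200) ≈ 1.15°
pole (s+2): 2 + j4 → |·| = √(2²+4²) = √20 ≈ 4.4721, ∠ = arctan(4/2) ≈ 63.43°
pole (s+40): 40 + j4 → |·| = √(40²+4²) = √1616 ≈ 40.2, ∠ = arctan(4/40) ≈ 5.71°
pole (s+2000): 2000 + j4 → |·| = √(2000²+4²) = √4000016 ≈ 2000, ∠ = arctan(4/2000) ≈ 0.11°
|L| = 10 · 200.04 / 3.5956e+05 ≈ 0.0055635
Gain = 20 log₁₀(0.0055635) ≈ -45.09 dB
∠L = 1.15° − 69.25° = -68.10°

At s = jω = j2000:
zero (s+200): 200 + j2000 → |·| = √(200²+2000²) = √4040000 ≈ 2010, ∠ = arctan(2000/200) ≈ 84.29°
pole (s+2): 2 + j2000 → |·| = √(2²+2000²) = √4000004 ≈ 2000, ∠ = arctan(2000/2) ≈ 89.94°
pole (s+40): 40 + j2000 → |·| = √(40²+2000²) = √4001600 ≈ 2000.4, ∠ = arctan(2000/40) ≈ 88.85°
pole (s+2000): 2000 + j2000 → |·| = √(2000²+2000²) = √8000000 ≈ 2828.4, ∠ = arctan(2000/2000) ≈ 45.00°
|L| = 10 · 2010 / 1.1316e+10 ≈ 1.7762e-06
Gain = 20 log₁₀(1.7762e-06) ≈ -115.01 dB
∠L = 84.29° − 223.79° = -139.50°

ω = 4: -45.1 dB, -68.1°; ω = 2000: -115.0 dB, -139.5°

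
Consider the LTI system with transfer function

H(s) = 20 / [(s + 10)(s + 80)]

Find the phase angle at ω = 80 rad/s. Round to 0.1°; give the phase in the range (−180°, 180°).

At s = jω = j80:
pole (s+10): 10 + j80 → |·| = √(10²+80²) = √6500 ≈ 80.623, ∠ = arctan(80/10) ≈ 82.87°
pole (s+80): 80 + j80 → |·| = √(80²+80²) = √12800 ≈ 113.14, ∠ = arctan(80/80) ≈ 45.00°
∠H = 0.00° − 127.87° = -127.87°

-127.9°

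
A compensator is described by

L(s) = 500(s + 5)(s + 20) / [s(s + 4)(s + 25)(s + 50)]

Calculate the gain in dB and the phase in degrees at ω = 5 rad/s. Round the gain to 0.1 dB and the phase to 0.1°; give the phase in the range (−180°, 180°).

5.0 dB, -99.3°

At s = jω = j5:
zero (s+5): 5 + j5 → |·| = √(5²+5²) = √50 ≈ 7.0711, ∠ = arctan(5/5) ≈ 45.00°
zero (s+20): 20 + j5 → |·| = √(20²+5²) = √425 ≈ 20.616, ∠ = arctan(5/20) ≈ 14.04°
pole (s+4): 4 + j5 → |·| = √(4²+5²) = √41 ≈ 6.4031, ∠ = arctan(5/4) ≈ 51.34°
pole (s+25): 25 + j5 → |·| = √(25²+5²) = √650 ≈ 25.495, ∠ = arctan(5/25) ≈ 11.31°
pole (s+50): 50 + j5 → |·| = √(50²+5²) = √2525 ≈ 50.249, ∠ = arctan(5/50) ≈ 5.71°
pole at origin: |s| = 5, ∠ = 90.00° (in denominator)
|L| = 500 · 145.78 / 41015 ≈ 1.7772
Gain = 20 log₁₀(1.7772) ≈ 4.99 dB
∠L = 59.04° − 158.36° = -99.32°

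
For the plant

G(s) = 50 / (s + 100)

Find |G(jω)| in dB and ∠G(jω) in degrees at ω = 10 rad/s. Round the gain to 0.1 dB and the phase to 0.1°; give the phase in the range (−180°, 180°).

-6.1 dB, -5.7°

Substitute s = j10:
Numerator: 50 = 50 + j0
Denominator: (j10) + 100 = 100 + j10
|N| = √(50² + 0²) ≈ 50, ∠N ≈ 0.00°
|D| = √(100² + 10²) ≈ 100.5, ∠D ≈ 5.71°
|G| = 50 / 100.5 ≈ 0.49751
Gain = 20 log₁₀(0.49751) ≈ -6.06 dB
∠G = 0.00° − 5.71° = -5.71°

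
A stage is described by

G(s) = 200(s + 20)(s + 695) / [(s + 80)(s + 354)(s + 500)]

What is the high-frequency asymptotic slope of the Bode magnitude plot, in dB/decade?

Each pole contributes −20 dB/decade at high frequency; each zero contributes +20 dB/decade.
Net: 2 zero(s) − 3 pole(s) → -20 dB/decade.

-20 dB/decade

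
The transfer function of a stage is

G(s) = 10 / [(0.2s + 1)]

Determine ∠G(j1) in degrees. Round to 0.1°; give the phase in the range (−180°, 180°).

At ω = 1 rad/s:
pole (1 + j1·0.2) = 1 + j0.2 → |·| ≈ 1.0198, ∠ ≈ 11.31°
∠G = (0°) − (11.31°) = -11.31°

-11.3°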